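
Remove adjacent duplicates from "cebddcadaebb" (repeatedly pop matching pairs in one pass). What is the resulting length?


Input: cebddcadaebb
Stack-based adjacent duplicate removal:
  Read 'c': push. Stack: c
  Read 'e': push. Stack: ce
  Read 'b': push. Stack: ceb
  Read 'd': push. Stack: cebd
  Read 'd': matches stack top 'd' => pop. Stack: ceb
  Read 'c': push. Stack: cebc
  Read 'a': push. Stack: cebca
  Read 'd': push. Stack: cebcad
  Read 'a': push. Stack: cebcada
  Read 'e': push. Stack: cebcadae
  Read 'b': push. Stack: cebcadaeb
  Read 'b': matches stack top 'b' => pop. Stack: cebcadae
Final stack: "cebcadae" (length 8)

8


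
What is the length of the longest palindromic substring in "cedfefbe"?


Input: "cedfefbe"
Checking substrings for palindromes:
  [3:6] "fef" (len 3) => palindrome
Longest palindromic substring: "fef" with length 3

3


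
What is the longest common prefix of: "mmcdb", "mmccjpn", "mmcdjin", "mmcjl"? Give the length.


Words: mmcdb, mmccjpn, mmcdjin, mmcjl
  Position 0: all 'm' => match
  Position 1: all 'm' => match
  Position 2: all 'c' => match
  Position 3: ('d', 'c', 'd', 'j') => mismatch, stop
LCP = "mmc" (length 3)

3


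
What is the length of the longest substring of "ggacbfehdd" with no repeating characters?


Input: "ggacbfehdd"
Sliding window (track last position of each char):
  Position 0 ('g'): window [0,0] length 1 -- new best
  Position 1 ('g'): repeat (last at 0), move window start to 1
  Position 1 ('g'): window [1,1] length 1
  Position 2 ('a'): window [1,2] length 2 -- new best
  Position 3 ('c'): window [1,3] length 3 -- new best
  Position 4 ('b'): window [1,4] length 4 -- new best
  Position 5 ('f'): window [1,5] length 5 -- new best
  Position 6 ('e'): window [1,6] length 6 -- new best
  Position 7 ('h'): window [1,7] length 7 -- new best
  Position 8 ('d'): window [1,8] length 8 -- new best
  Position 9 ('d'): repeat (last at 8), move window start to 9
  Position 9 ('d'): window [9,9] length 1
Longest substring with no repeats: "gacbfehd" with length 8

8


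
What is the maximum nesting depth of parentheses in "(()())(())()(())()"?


Input: "(()())(())()(())()"
Tracking depth:
  Position 0 '(': depth becomes 1
  Position 1 '(': depth becomes 2
  Position 2 ')': depth becomes 1
  Position 3 '(': depth becomes 2
  Position 4 ')': depth becomes 1
  Position 5 ')': depth becomes 0
  Position 6 '(': depth becomes 1
  Position 7 '(': depth becomes 2
  Position 8 ')': depth becomes 1
  Position 9 ')': depth becomes 0
  Position 10 '(': depth becomes 1
  Position 11 ')': depth becomes 0
  Position 12 '(': depth becomes 1
  Position 13 '(': depth becomes 2
  Position 14 ')': depth becomes 1
  Position 15 ')': depth becomes 0
  Position 16 '(': depth becomes 1
  Position 17 ')': depth becomes 0
Maximum depth reached: 2

2


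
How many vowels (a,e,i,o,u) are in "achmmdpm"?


Input: achmmdpm
Checking each character:
  'a' at position 0: vowel (running total: 1)
  'c' at position 1: consonant
  'h' at position 2: consonant
  'm' at position 3: consonant
  'm' at position 4: consonant
  'd' at position 5: consonant
  'p' at position 6: consonant
  'm' at position 7: consonant
Total vowels: 1

1


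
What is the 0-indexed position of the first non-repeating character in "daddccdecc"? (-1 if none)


Input: daddccdecc
Character frequencies:
  'a': 1
  'c': 4
  'd': 4
  'e': 1
Scanning left to right for freq == 1:
  Position 0 ('d'): freq=4, skip
  Position 1 ('a'): unique! => answer = 1

1


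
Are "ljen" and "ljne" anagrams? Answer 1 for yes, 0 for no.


Strings: "ljen", "ljne"
Sorted first:  ejln
Sorted second: ejln
Sorted forms match => anagrams

1


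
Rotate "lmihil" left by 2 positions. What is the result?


Input: "lmihil", rotate left by 2
First 2 characters: "lm"
Remaining characters: "ihil"
Concatenate remaining + first: "ihil" + "lm" = "ihillm"

ihillm


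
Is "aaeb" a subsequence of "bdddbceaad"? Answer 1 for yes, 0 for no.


Check if "aaeb" is a subsequence of "bdddbceaad"
Greedy scan:
  Position 0 ('b'): no match needed
  Position 1 ('d'): no match needed
  Position 2 ('d'): no match needed
  Position 3 ('d'): no match needed
  Position 4 ('b'): no match needed
  Position 5 ('c'): no match needed
  Position 6 ('e'): no match needed
  Position 7 ('a'): matches sub[0] = 'a'
  Position 8 ('a'): matches sub[1] = 'a'
  Position 9 ('d'): no match needed
Only matched 2/4 characters => not a subsequence

0


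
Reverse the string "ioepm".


Input: ioepm
Reading characters right to left:
  Position 4: 'm'
  Position 3: 'p'
  Position 2: 'e'
  Position 1: 'o'
  Position 0: 'i'
Reversed: mpeoi

mpeoi


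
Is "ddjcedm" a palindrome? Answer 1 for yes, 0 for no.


Input: ddjcedm
Reversed: mdecjdd
  Compare pos 0 ('d') with pos 6 ('m'): MISMATCH
  Compare pos 1 ('d') with pos 5 ('d'): match
  Compare pos 2 ('j') with pos 4 ('e'): MISMATCH
Result: not a palindrome

0


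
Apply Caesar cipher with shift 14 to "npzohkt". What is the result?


Caesar cipher: shift "npzohkt" by 14
  'n' (pos 13) + 14 = pos 1 = 'b'
  'p' (pos 15) + 14 = pos 3 = 'd'
  'z' (pos 25) + 14 = pos 13 = 'n'
  'o' (pos 14) + 14 = pos 2 = 'c'
  'h' (pos 7) + 14 = pos 21 = 'v'
  'k' (pos 10) + 14 = pos 24 = 'y'
  't' (pos 19) + 14 = pos 7 = 'h'
Result: bdncvyh

bdncvyh


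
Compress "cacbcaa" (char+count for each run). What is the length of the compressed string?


Input: cacbcaa
Runs:
  'c' x 1 => "c1"
  'a' x 1 => "a1"
  'c' x 1 => "c1"
  'b' x 1 => "b1"
  'c' x 1 => "c1"
  'a' x 2 => "a2"
Compressed: "c1a1c1b1c1a2"
Compressed length: 12

12


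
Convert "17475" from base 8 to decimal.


Input: "17475" in base 8
Positional expansion:
  Digit '1' (value 1) x 8^4 = 4096
  Digit '7' (value 7) x 8^3 = 3584
  Digit '4' (value 4) x 8^2 = 256
  Digit '7' (value 7) x 8^1 = 56
  Digit '5' (value 5) x 8^0 = 5
Sum = 7997

7997


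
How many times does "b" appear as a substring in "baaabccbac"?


Searching for "b" in "baaabccbac"
Scanning each position:
  Position 0: "b" => MATCH
  Position 1: "a" => no
  Position 2: "a" => no
  Position 3: "a" => no
  Position 4: "b" => MATCH
  Position 5: "c" => no
  Position 6: "c" => no
  Position 7: "b" => MATCH
  Position 8: "a" => no
  Position 9: "c" => no
Total occurrences: 3

3


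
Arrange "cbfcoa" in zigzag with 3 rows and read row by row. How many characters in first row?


Zigzag "cbfcoa" into 3 rows:
Placing characters:
  'c' => row 0
  'b' => row 1
  'f' => row 2
  'c' => row 1
  'o' => row 0
  'a' => row 1
Rows:
  Row 0: "co"
  Row 1: "bca"
  Row 2: "f"
First row length: 2

2


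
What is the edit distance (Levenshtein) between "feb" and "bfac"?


Computing edit distance: "feb" -> "bfac"
DP table:
           b    f    a    c
      0    1    2    3    4
  f   1    1    1    2    3
  e   2    2    2    2    3
  b   3    2    3    3    3
Edit distance = dp[3][4] = 3

3


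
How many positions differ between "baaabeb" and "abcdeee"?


Comparing "baaabeb" and "abcdeee" position by position:
  Position 0: 'b' vs 'a' => DIFFER
  Position 1: 'a' vs 'b' => DIFFER
  Position 2: 'a' vs 'c' => DIFFER
  Position 3: 'a' vs 'd' => DIFFER
  Position 4: 'b' vs 'e' => DIFFER
  Position 5: 'e' vs 'e' => same
  Position 6: 'b' vs 'e' => DIFFER
Positions that differ: 6

6


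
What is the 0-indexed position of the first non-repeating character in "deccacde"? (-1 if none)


Input: deccacde
Character frequencies:
  'a': 1
  'c': 3
  'd': 2
  'e': 2
Scanning left to right for freq == 1:
  Position 0 ('d'): freq=2, skip
  Position 1 ('e'): freq=2, skip
  Position 2 ('c'): freq=3, skip
  Position 3 ('c'): freq=3, skip
  Position 4 ('a'): unique! => answer = 4

4


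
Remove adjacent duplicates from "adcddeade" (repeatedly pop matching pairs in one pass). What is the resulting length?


Input: adcddeade
Stack-based adjacent duplicate removal:
  Read 'a': push. Stack: a
  Read 'd': push. Stack: ad
  Read 'c': push. Stack: adc
  Read 'd': push. Stack: adcd
  Read 'd': matches stack top 'd' => pop. Stack: adc
  Read 'e': push. Stack: adce
  Read 'a': push. Stack: adcea
  Read 'd': push. Stack: adcead
  Read 'e': push. Stack: adceade
Final stack: "adceade" (length 7)

7


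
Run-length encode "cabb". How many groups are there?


Input: cabb
Scanning for consecutive runs:
  Group 1: 'c' x 1 (positions 0-0)
  Group 2: 'a' x 1 (positions 1-1)
  Group 3: 'b' x 2 (positions 2-3)
Total groups: 3

3


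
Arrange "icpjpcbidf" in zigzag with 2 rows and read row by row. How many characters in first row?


Zigzag "icpjpcbidf" into 2 rows:
Placing characters:
  'i' => row 0
  'c' => row 1
  'p' => row 0
  'j' => row 1
  'p' => row 0
  'c' => row 1
  'b' => row 0
  'i' => row 1
  'd' => row 0
  'f' => row 1
Rows:
  Row 0: "ippbd"
  Row 1: "cjcif"
First row length: 5

5


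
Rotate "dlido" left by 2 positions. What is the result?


Input: "dlido", rotate left by 2
First 2 characters: "dl"
Remaining characters: "ido"
Concatenate remaining + first: "ido" + "dl" = "idodl"

idodl


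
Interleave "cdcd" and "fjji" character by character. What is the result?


Interleaving "cdcd" and "fjji":
  Position 0: 'c' from first, 'f' from second => "cf"
  Position 1: 'd' from first, 'j' from second => "dj"
  Position 2: 'c' from first, 'j' from second => "cj"
  Position 3: 'd' from first, 'i' from second => "di"
Result: cfdjcjdi

cfdjcjdi


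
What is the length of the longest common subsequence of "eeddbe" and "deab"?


LCS of "eeddbe" and "deab"
DP table:
           d    e    a    b
      0    0    0    0    0
  e   0    0    1    1    1
  e   0    0    1    1    1
  d   0    1    1    1    1
  d   0    1    1    1    1
  b   0    1    1    1    2
  e   0    1    2    2    2
LCS length = dp[6][4] = 2

2


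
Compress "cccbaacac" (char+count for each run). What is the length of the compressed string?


Input: cccbaacac
Runs:
  'c' x 3 => "c3"
  'b' x 1 => "b1"
  'a' x 2 => "a2"
  'c' x 1 => "c1"
  'a' x 1 => "a1"
  'c' x 1 => "c1"
Compressed: "c3b1a2c1a1c1"
Compressed length: 12

12


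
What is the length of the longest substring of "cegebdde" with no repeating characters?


Input: "cegebdde"
Sliding window (track last position of each char):
  Position 0 ('c'): window [0,0] length 1 -- new best
  Position 1 ('e'): window [0,1] length 2 -- new best
  Position 2 ('g'): window [0,2] length 3 -- new best
  Position 3 ('e'): repeat (last at 1), move window start to 2
  Position 3 ('e'): window [2,3] length 2
  Position 4 ('b'): window [2,4] length 3
  Position 5 ('d'): window [2,5] length 4 -- new best
  Position 6 ('d'): repeat (last at 5), move window start to 6
  Position 6 ('d'): window [6,6] length 1
  Position 7 ('e'): window [6,7] length 2
Longest substring with no repeats: "gebd" with length 4

4


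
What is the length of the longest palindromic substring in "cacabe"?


Input: "cacabe"
Checking substrings for palindromes:
  [0:3] "cac" (len 3) => palindrome
  [1:4] "aca" (len 3) => palindrome
Longest palindromic substring: "cac" with length 3

3


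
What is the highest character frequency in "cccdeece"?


Input: cccdeece
Character counts:
  'c': 4
  'd': 1
  'e': 3
Maximum frequency: 4

4


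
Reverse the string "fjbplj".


Input: fjbplj
Reading characters right to left:
  Position 5: 'j'
  Position 4: 'l'
  Position 3: 'p'
  Position 2: 'b'
  Position 1: 'j'
  Position 0: 'f'
Reversed: jlpbjf

jlpbjf


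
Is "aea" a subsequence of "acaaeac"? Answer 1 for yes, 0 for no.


Check if "aea" is a subsequence of "acaaeac"
Greedy scan:
  Position 0 ('a'): matches sub[0] = 'a'
  Position 1 ('c'): no match needed
  Position 2 ('a'): no match needed
  Position 3 ('a'): no match needed
  Position 4 ('e'): matches sub[1] = 'e'
  Position 5 ('a'): matches sub[2] = 'a'
  Position 6 ('c'): no match needed
All 3 characters matched => is a subsequence

1


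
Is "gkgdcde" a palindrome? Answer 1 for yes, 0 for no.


Input: gkgdcde
Reversed: edcdgkg
  Compare pos 0 ('g') with pos 6 ('e'): MISMATCH
  Compare pos 1 ('k') with pos 5 ('d'): MISMATCH
  Compare pos 2 ('g') with pos 4 ('c'): MISMATCH
Result: not a palindrome

0


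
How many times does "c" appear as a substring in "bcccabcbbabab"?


Searching for "c" in "bcccabcbbabab"
Scanning each position:
  Position 0: "b" => no
  Position 1: "c" => MATCH
  Position 2: "c" => MATCH
  Position 3: "c" => MATCH
  Position 4: "a" => no
  Position 5: "b" => no
  Position 6: "c" => MATCH
  Position 7: "b" => no
  Position 8: "b" => no
  Position 9: "a" => no
  Position 10: "b" => no
  Position 11: "a" => no
  Position 12: "b" => no
Total occurrences: 4

4


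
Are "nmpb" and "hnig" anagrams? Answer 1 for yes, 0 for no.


Strings: "nmpb", "hnig"
Sorted first:  bmnp
Sorted second: ghin
Differ at position 0: 'b' vs 'g' => not anagrams

0


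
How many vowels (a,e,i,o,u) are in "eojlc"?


Input: eojlc
Checking each character:
  'e' at position 0: vowel (running total: 1)
  'o' at position 1: vowel (running total: 2)
  'j' at position 2: consonant
  'l' at position 3: consonant
  'c' at position 4: consonant
Total vowels: 2

2


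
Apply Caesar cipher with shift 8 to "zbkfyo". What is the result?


Caesar cipher: shift "zbkfyo" by 8
  'z' (pos 25) + 8 = pos 7 = 'h'
  'b' (pos 1) + 8 = pos 9 = 'j'
  'k' (pos 10) + 8 = pos 18 = 's'
  'f' (pos 5) + 8 = pos 13 = 'n'
  'y' (pos 24) + 8 = pos 6 = 'g'
  'o' (pos 14) + 8 = pos 22 = 'w'
Result: hjsngw

hjsngw


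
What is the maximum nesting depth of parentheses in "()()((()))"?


Input: "()()((()))"
Tracking depth:
  Position 0 '(': depth becomes 1
  Position 1 ')': depth becomes 0
  Position 2 '(': depth becomes 1
  Position 3 ')': depth becomes 0
  Position 4 '(': depth becomes 1
  Position 5 '(': depth becomes 2
  Position 6 '(': depth becomes 3
  Position 7 ')': depth becomes 2
  Position 8 ')': depth becomes 1
  Position 9 ')': depth becomes 0
Maximum depth reached: 3

3


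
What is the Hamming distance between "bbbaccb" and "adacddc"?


Comparing "bbbaccb" and "adacddc" position by position:
  Position 0: 'b' vs 'a' => differ
  Position 1: 'b' vs 'd' => differ
  Position 2: 'b' vs 'a' => differ
  Position 3: 'a' vs 'c' => differ
  Position 4: 'c' vs 'd' => differ
  Position 5: 'c' vs 'd' => differ
  Position 6: 'b' vs 'c' => differ
Total differences (Hamming distance): 7

7


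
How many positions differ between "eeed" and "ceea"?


Comparing "eeed" and "ceea" position by position:
  Position 0: 'e' vs 'c' => DIFFER
  Position 1: 'e' vs 'e' => same
  Position 2: 'e' vs 'e' => same
  Position 3: 'd' vs 'a' => DIFFER
Positions that differ: 2

2


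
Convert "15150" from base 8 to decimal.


Input: "15150" in base 8
Positional expansion:
  Digit '1' (value 1) x 8^4 = 4096
  Digit '5' (value 5) x 8^3 = 2560
  Digit '1' (value 1) x 8^2 = 64
  Digit '5' (value 5) x 8^1 = 40
  Digit '0' (value 0) x 8^0 = 0
Sum = 6760

6760


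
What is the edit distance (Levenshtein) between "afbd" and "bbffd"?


Computing edit distance: "afbd" -> "bbffd"
DP table:
           b    b    f    f    d
      0    1    2    3    4    5
  a   1    1    2    3    4    5
  f   2    2    2    2    3    4
  b   3    2    2    3    3    4
  d   4    3    3    3    4    3
Edit distance = dp[4][5] = 3

3


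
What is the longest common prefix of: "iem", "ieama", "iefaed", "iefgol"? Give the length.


Words: iem, ieama, iefaed, iefgol
  Position 0: all 'i' => match
  Position 1: all 'e' => match
  Position 2: ('m', 'a', 'f', 'f') => mismatch, stop
LCP = "ie" (length 2)

2


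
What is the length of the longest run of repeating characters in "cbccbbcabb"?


Input: "cbccbbcabb"
Scanning for longest run:
  Position 1 ('b'): new char, reset run to 1
  Position 2 ('c'): new char, reset run to 1
  Position 3 ('c'): continues run of 'c', length=2
  Position 4 ('b'): new char, reset run to 1
  Position 5 ('b'): continues run of 'b', length=2
  Position 6 ('c'): new char, reset run to 1
  Position 7 ('a'): new char, reset run to 1
  Position 8 ('b'): new char, reset run to 1
  Position 9 ('b'): continues run of 'b', length=2
Longest run: 'c' with length 2

2


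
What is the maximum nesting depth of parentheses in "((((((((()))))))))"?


Input: "((((((((()))))))))"
Tracking depth:
  Position 0 '(': depth becomes 1
  Position 1 '(': depth becomes 2
  Position 2 '(': depth becomes 3
  Position 3 '(': depth becomes 4
  Position 4 '(': depth becomes 5
  Position 5 '(': depth becomes 6
  Position 6 '(': depth becomes 7
  Position 7 '(': depth becomes 8
  Position 8 '(': depth becomes 9
  Position 9 ')': depth becomes 8
  Position 10 ')': depth becomes 7
  Position 11 ')': depth becomes 6
  Position 12 ')': depth becomes 5
  Position 13 ')': depth becomes 4
  Position 14 ')': depth becomes 3
  Position 15 ')': depth becomes 2
  Position 16 ')': depth becomes 1
  Position 17 ')': depth becomes 0
Maximum depth reached: 9

9


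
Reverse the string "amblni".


Input: amblni
Reading characters right to left:
  Position 5: 'i'
  Position 4: 'n'
  Position 3: 'l'
  Position 2: 'b'
  Position 1: 'm'
  Position 0: 'a'
Reversed: inlbma

inlbma


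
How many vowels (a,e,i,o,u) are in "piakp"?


Input: piakp
Checking each character:
  'p' at position 0: consonant
  'i' at position 1: vowel (running total: 1)
  'a' at position 2: vowel (running total: 2)
  'k' at position 3: consonant
  'p' at position 4: consonant
Total vowels: 2

2


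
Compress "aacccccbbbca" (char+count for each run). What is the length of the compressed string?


Input: aacccccbbbca
Runs:
  'a' x 2 => "a2"
  'c' x 5 => "c5"
  'b' x 3 => "b3"
  'c' x 1 => "c1"
  'a' x 1 => "a1"
Compressed: "a2c5b3c1a1"
Compressed length: 10

10


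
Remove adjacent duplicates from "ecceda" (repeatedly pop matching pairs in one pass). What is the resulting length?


Input: ecceda
Stack-based adjacent duplicate removal:
  Read 'e': push. Stack: e
  Read 'c': push. Stack: ec
  Read 'c': matches stack top 'c' => pop. Stack: e
  Read 'e': matches stack top 'e' => pop. Stack: (empty)
  Read 'd': push. Stack: d
  Read 'a': push. Stack: da
Final stack: "da" (length 2)

2


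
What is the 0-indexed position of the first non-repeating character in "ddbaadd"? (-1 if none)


Input: ddbaadd
Character frequencies:
  'a': 2
  'b': 1
  'd': 4
Scanning left to right for freq == 1:
  Position 0 ('d'): freq=4, skip
  Position 1 ('d'): freq=4, skip
  Position 2 ('b'): unique! => answer = 2

2


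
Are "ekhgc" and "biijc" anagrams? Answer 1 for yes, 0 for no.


Strings: "ekhgc", "biijc"
Sorted first:  ceghk
Sorted second: bciij
Differ at position 0: 'c' vs 'b' => not anagrams

0


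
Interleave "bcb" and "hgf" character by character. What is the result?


Interleaving "bcb" and "hgf":
  Position 0: 'b' from first, 'h' from second => "bh"
  Position 1: 'c' from first, 'g' from second => "cg"
  Position 2: 'b' from first, 'f' from second => "bf"
Result: bhcgbf

bhcgbf


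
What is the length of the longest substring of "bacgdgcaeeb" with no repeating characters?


Input: "bacgdgcaeeb"
Sliding window (track last position of each char):
  Position 0 ('b'): window [0,0] length 1 -- new best
  Position 1 ('a'): window [0,1] length 2 -- new best
  Position 2 ('c'): window [0,2] length 3 -- new best
  Position 3 ('g'): window [0,3] length 4 -- new best
  Position 4 ('d'): window [0,4] length 5 -- new best
  Position 5 ('g'): repeat (last at 3), move window start to 4
  Position 5 ('g'): window [4,5] length 2
  Position 6 ('c'): window [4,6] length 3
  Position 7 ('a'): window [4,7] length 4
  Position 8 ('e'): window [4,8] length 5
  Position 9 ('e'): repeat (last at 8), move window start to 9
  Position 9 ('e'): window [9,9] length 1
  Position 10 ('b'): window [9,10] length 2
Longest substring with no repeats: "bacgd" with length 5

5


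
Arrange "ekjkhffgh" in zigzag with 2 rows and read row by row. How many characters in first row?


Zigzag "ekjkhffgh" into 2 rows:
Placing characters:
  'e' => row 0
  'k' => row 1
  'j' => row 0
  'k' => row 1
  'h' => row 0
  'f' => row 1
  'f' => row 0
  'g' => row 1
  'h' => row 0
Rows:
  Row 0: "ejhfh"
  Row 1: "kkfg"
First row length: 5

5


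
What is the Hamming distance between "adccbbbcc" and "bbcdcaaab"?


Comparing "adccbbbcc" and "bbcdcaaab" position by position:
  Position 0: 'a' vs 'b' => differ
  Position 1: 'd' vs 'b' => differ
  Position 2: 'c' vs 'c' => same
  Position 3: 'c' vs 'd' => differ
  Position 4: 'b' vs 'c' => differ
  Position 5: 'b' vs 'a' => differ
  Position 6: 'b' vs 'a' => differ
  Position 7: 'c' vs 'a' => differ
  Position 8: 'c' vs 'b' => differ
Total differences (Hamming distance): 8

8


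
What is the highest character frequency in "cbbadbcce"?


Input: cbbadbcce
Character counts:
  'a': 1
  'b': 3
  'c': 3
  'd': 1
  'e': 1
Maximum frequency: 3

3


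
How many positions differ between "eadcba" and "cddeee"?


Comparing "eadcba" and "cddeee" position by position:
  Position 0: 'e' vs 'c' => DIFFER
  Position 1: 'a' vs 'd' => DIFFER
  Position 2: 'd' vs 'd' => same
  Position 3: 'c' vs 'e' => DIFFER
  Position 4: 'b' vs 'e' => DIFFER
  Position 5: 'a' vs 'e' => DIFFER
Positions that differ: 5

5


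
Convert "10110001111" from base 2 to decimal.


Input: "10110001111" in base 2
Positional expansion:
  Digit '1' (value 1) x 2^10 = 1024
  Digit '0' (value 0) x 2^9 = 0
  Digit '1' (value 1) x 2^8 = 256
  Digit '1' (value 1) x 2^7 = 128
  Digit '0' (value 0) x 2^6 = 0
  Digit '0' (value 0) x 2^5 = 0
  Digit '0' (value 0) x 2^4 = 0
  Digit '1' (value 1) x 2^3 = 8
  Digit '1' (value 1) x 2^2 = 4
  Digit '1' (value 1) x 2^1 = 2
  Digit '1' (value 1) x 2^0 = 1
Sum = 1423

1423


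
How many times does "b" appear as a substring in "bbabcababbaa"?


Searching for "b" in "bbabcababbaa"
Scanning each position:
  Position 0: "b" => MATCH
  Position 1: "b" => MATCH
  Position 2: "a" => no
  Position 3: "b" => MATCH
  Position 4: "c" => no
  Position 5: "a" => no
  Position 6: "b" => MATCH
  Position 7: "a" => no
  Position 8: "b" => MATCH
  Position 9: "b" => MATCH
  Position 10: "a" => no
  Position 11: "a" => no
Total occurrences: 6

6


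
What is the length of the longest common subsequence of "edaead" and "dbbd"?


LCS of "edaead" and "dbbd"
DP table:
           d    b    b    d
      0    0    0    0    0
  e   0    0    0    0    0
  d   0    1    1    1    1
  a   0    1    1    1    1
  e   0    1    1    1    1
  a   0    1    1    1    1
  d   0    1    1    1    2
LCS length = dp[6][4] = 2

2


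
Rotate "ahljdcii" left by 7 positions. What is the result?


Input: "ahljdcii", rotate left by 7
First 7 characters: "ahljdci"
Remaining characters: "i"
Concatenate remaining + first: "i" + "ahljdci" = "iahljdci"

iahljdci


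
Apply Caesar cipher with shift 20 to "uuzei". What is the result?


Caesar cipher: shift "uuzei" by 20
  'u' (pos 20) + 20 = pos 14 = 'o'
  'u' (pos 20) + 20 = pos 14 = 'o'
  'z' (pos 25) + 20 = pos 19 = 't'
  'e' (pos 4) + 20 = pos 24 = 'y'
  'i' (pos 8) + 20 = pos 2 = 'c'
Result: ootyc

ootyc


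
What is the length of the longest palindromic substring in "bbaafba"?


Input: "bbaafba"
Checking substrings for palindromes:
  [0:2] "bb" (len 2) => palindrome
  [2:4] "aa" (len 2) => palindrome
Longest palindromic substring: "bb" with length 2

2


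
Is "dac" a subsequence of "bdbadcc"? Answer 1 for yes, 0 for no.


Check if "dac" is a subsequence of "bdbadcc"
Greedy scan:
  Position 0 ('b'): no match needed
  Position 1 ('d'): matches sub[0] = 'd'
  Position 2 ('b'): no match needed
  Position 3 ('a'): matches sub[1] = 'a'
  Position 4 ('d'): no match needed
  Position 5 ('c'): matches sub[2] = 'c'
  Position 6 ('c'): no match needed
All 3 characters matched => is a subsequence

1


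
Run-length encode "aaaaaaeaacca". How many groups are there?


Input: aaaaaaeaacca
Scanning for consecutive runs:
  Group 1: 'a' x 6 (positions 0-5)
  Group 2: 'e' x 1 (positions 6-6)
  Group 3: 'a' x 2 (positions 7-8)
  Group 4: 'c' x 2 (positions 9-10)
  Group 5: 'a' x 1 (positions 11-11)
Total groups: 5

5


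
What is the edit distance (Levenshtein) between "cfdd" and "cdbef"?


Computing edit distance: "cfdd" -> "cdbef"
DP table:
           c    d    b    e    f
      0    1    2    3    4    5
  c   1    0    1    2    3    4
  f   2    1    1    2    3    3
  d   3    2    1    2    3    4
  d   4    3    2    2    3    4
Edit distance = dp[4][5] = 4

4


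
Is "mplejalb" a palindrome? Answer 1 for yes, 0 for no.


Input: mplejalb
Reversed: blajelpm
  Compare pos 0 ('m') with pos 7 ('b'): MISMATCH
  Compare pos 1 ('p') with pos 6 ('l'): MISMATCH
  Compare pos 2 ('l') with pos 5 ('a'): MISMATCH
  Compare pos 3 ('e') with pos 4 ('j'): MISMATCH
Result: not a palindrome

0


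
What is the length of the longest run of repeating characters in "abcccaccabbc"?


Input: "abcccaccabbc"
Scanning for longest run:
  Position 1 ('b'): new char, reset run to 1
  Position 2 ('c'): new char, reset run to 1
  Position 3 ('c'): continues run of 'c', length=2
  Position 4 ('c'): continues run of 'c', length=3
  Position 5 ('a'): new char, reset run to 1
  Position 6 ('c'): new char, reset run to 1
  Position 7 ('c'): continues run of 'c', length=2
  Position 8 ('a'): new char, reset run to 1
  Position 9 ('b'): new char, reset run to 1
  Position 10 ('b'): continues run of 'b', length=2
  Position 11 ('c'): new char, reset run to 1
Longest run: 'c' with length 3

3


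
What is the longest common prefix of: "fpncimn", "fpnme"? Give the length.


Words: fpncimn, fpnme
  Position 0: all 'f' => match
  Position 1: all 'p' => match
  Position 2: all 'n' => match
  Position 3: ('c', 'm') => mismatch, stop
LCP = "fpn" (length 3)

3


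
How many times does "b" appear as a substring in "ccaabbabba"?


Searching for "b" in "ccaabbabba"
Scanning each position:
  Position 0: "c" => no
  Position 1: "c" => no
  Position 2: "a" => no
  Position 3: "a" => no
  Position 4: "b" => MATCH
  Position 5: "b" => MATCH
  Position 6: "a" => no
  Position 7: "b" => MATCH
  Position 8: "b" => MATCH
  Position 9: "a" => no
Total occurrences: 4

4


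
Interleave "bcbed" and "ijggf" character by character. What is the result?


Interleaving "bcbed" and "ijggf":
  Position 0: 'b' from first, 'i' from second => "bi"
  Position 1: 'c' from first, 'j' from second => "cj"
  Position 2: 'b' from first, 'g' from second => "bg"
  Position 3: 'e' from first, 'g' from second => "eg"
  Position 4: 'd' from first, 'f' from second => "df"
Result: bicjbgegdf

bicjbgegdf


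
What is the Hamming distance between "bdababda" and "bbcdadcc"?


Comparing "bdababda" and "bbcdadcc" position by position:
  Position 0: 'b' vs 'b' => same
  Position 1: 'd' vs 'b' => differ
  Position 2: 'a' vs 'c' => differ
  Position 3: 'b' vs 'd' => differ
  Position 4: 'a' vs 'a' => same
  Position 5: 'b' vs 'd' => differ
  Position 6: 'd' vs 'c' => differ
  Position 7: 'a' vs 'c' => differ
Total differences (Hamming distance): 6

6


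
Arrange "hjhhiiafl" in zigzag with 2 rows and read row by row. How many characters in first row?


Zigzag "hjhhiiafl" into 2 rows:
Placing characters:
  'h' => row 0
  'j' => row 1
  'h' => row 0
  'h' => row 1
  'i' => row 0
  'i' => row 1
  'a' => row 0
  'f' => row 1
  'l' => row 0
Rows:
  Row 0: "hhial"
  Row 1: "jhif"
First row length: 5

5


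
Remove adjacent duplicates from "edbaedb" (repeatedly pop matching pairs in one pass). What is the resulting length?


Input: edbaedb
Stack-based adjacent duplicate removal:
  Read 'e': push. Stack: e
  Read 'd': push. Stack: ed
  Read 'b': push. Stack: edb
  Read 'a': push. Stack: edba
  Read 'e': push. Stack: edbae
  Read 'd': push. Stack: edbaed
  Read 'b': push. Stack: edbaedb
Final stack: "edbaedb" (length 7)

7


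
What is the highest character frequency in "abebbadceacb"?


Input: abebbadceacb
Character counts:
  'a': 3
  'b': 4
  'c': 2
  'd': 1
  'e': 2
Maximum frequency: 4

4


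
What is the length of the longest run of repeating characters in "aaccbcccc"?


Input: "aaccbcccc"
Scanning for longest run:
  Position 1 ('a'): continues run of 'a', length=2
  Position 2 ('c'): new char, reset run to 1
  Position 3 ('c'): continues run of 'c', length=2
  Position 4 ('b'): new char, reset run to 1
  Position 5 ('c'): new char, reset run to 1
  Position 6 ('c'): continues run of 'c', length=2
  Position 7 ('c'): continues run of 'c', length=3
  Position 8 ('c'): continues run of 'c', length=4
Longest run: 'c' with length 4

4


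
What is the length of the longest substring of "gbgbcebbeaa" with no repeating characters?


Input: "gbgbcebbeaa"
Sliding window (track last position of each char):
  Position 0 ('g'): window [0,0] length 1 -- new best
  Position 1 ('b'): window [0,1] length 2 -- new best
  Position 2 ('g'): repeat (last at 0), move window start to 1
  Position 2 ('g'): window [1,2] length 2
  Position 3 ('b'): repeat (last at 1), move window start to 2
  Position 3 ('b'): window [2,3] length 2
  Position 4 ('c'): window [2,4] length 3 -- new best
  Position 5 ('e'): window [2,5] length 4 -- new best
  Position 6 ('b'): repeat (last at 3), move window start to 4
  Position 6 ('b'): window [4,6] length 3
  Position 7 ('b'): repeat (last at 6), move window start to 7
  Position 7 ('b'): window [7,7] length 1
  Position 8 ('e'): window [7,8] length 2
  Position 9 ('a'): window [7,9] length 3
  Position 10 ('a'): repeat (last at 9), move window start to 10
  Position 10 ('a'): window [10,10] length 1
Longest substring with no repeats: "gbce" with length 4

4


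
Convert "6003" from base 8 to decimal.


Input: "6003" in base 8
Positional expansion:
  Digit '6' (value 6) x 8^3 = 3072
  Digit '0' (value 0) x 8^2 = 0
  Digit '0' (value 0) x 8^1 = 0
  Digit '3' (value 3) x 8^0 = 3
Sum = 3075

3075


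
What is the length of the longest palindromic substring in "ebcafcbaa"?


Input: "ebcafcbaa"
Checking substrings for palindromes:
  [7:9] "aa" (len 2) => palindrome
Longest palindromic substring: "aa" with length 2

2


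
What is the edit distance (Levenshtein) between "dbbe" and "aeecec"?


Computing edit distance: "dbbe" -> "aeecec"
DP table:
           a    e    e    c    e    c
      0    1    2    3    4    5    6
  d   1    1    2    3    4    5    6
  b   2    2    2    3    4    5    6
  b   3    3    3    3    4    5    6
  e   4    4    3    3    4    4    5
Edit distance = dp[4][6] = 5

5


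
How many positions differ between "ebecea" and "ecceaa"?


Comparing "ebecea" and "ecceaa" position by position:
  Position 0: 'e' vs 'e' => same
  Position 1: 'b' vs 'c' => DIFFER
  Position 2: 'e' vs 'c' => DIFFER
  Position 3: 'c' vs 'e' => DIFFER
  Position 4: 'e' vs 'a' => DIFFER
  Position 5: 'a' vs 'a' => same
Positions that differ: 4

4


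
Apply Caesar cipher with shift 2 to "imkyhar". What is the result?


Caesar cipher: shift "imkyhar" by 2
  'i' (pos 8) + 2 = pos 10 = 'k'
  'm' (pos 12) + 2 = pos 14 = 'o'
  'k' (pos 10) + 2 = pos 12 = 'm'
  'y' (pos 24) + 2 = pos 0 = 'a'
  'h' (pos 7) + 2 = pos 9 = 'j'
  'a' (pos 0) + 2 = pos 2 = 'c'
  'r' (pos 17) + 2 = pos 19 = 't'
Result: komajct

komajct


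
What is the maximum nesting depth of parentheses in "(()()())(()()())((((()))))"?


Input: "(()()())(()()())((((()))))"
Tracking depth:
  Position 0 '(': depth becomes 1
  Position 1 '(': depth becomes 2
  Position 2 ')': depth becomes 1
  Position 3 '(': depth becomes 2
  Position 4 ')': depth becomes 1
  Position 5 '(': depth becomes 2
  Position 6 ')': depth becomes 1
  Position 7 ')': depth becomes 0
  Position 8 '(': depth becomes 1
  Position 9 '(': depth becomes 2
  Position 10 ')': depth becomes 1
  Position 11 '(': depth becomes 2
  Position 12 ')': depth becomes 1
  Position 13 '(': depth becomes 2
  Position 14 ')': depth becomes 1
  Position 15 ')': depth becomes 0
  Position 16 '(': depth becomes 1
  Position 17 '(': depth becomes 2
  Position 18 '(': depth becomes 3
  Position 19 '(': depth becomes 4
  Position 20 '(': depth becomes 5
  Position 21 ')': depth becomes 4
  Position 22 ')': depth becomes 3
  Position 23 ')': depth becomes 2
  Position 24 ')': depth becomes 1
  Position 25 ')': depth becomes 0
Maximum depth reached: 5

5


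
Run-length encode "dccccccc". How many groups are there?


Input: dccccccc
Scanning for consecutive runs:
  Group 1: 'd' x 1 (positions 0-0)
  Group 2: 'c' x 7 (positions 1-7)
Total groups: 2

2


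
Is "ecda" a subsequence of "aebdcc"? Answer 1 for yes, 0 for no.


Check if "ecda" is a subsequence of "aebdcc"
Greedy scan:
  Position 0 ('a'): no match needed
  Position 1 ('e'): matches sub[0] = 'e'
  Position 2 ('b'): no match needed
  Position 3 ('d'): no match needed
  Position 4 ('c'): matches sub[1] = 'c'
  Position 5 ('c'): no match needed
Only matched 2/4 characters => not a subsequence

0


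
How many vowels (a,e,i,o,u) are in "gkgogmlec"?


Input: gkgogmlec
Checking each character:
  'g' at position 0: consonant
  'k' at position 1: consonant
  'g' at position 2: consonant
  'o' at position 3: vowel (running total: 1)
  'g' at position 4: consonant
  'm' at position 5: consonant
  'l' at position 6: consonant
  'e' at position 7: vowel (running total: 2)
  'c' at position 8: consonant
Total vowels: 2

2


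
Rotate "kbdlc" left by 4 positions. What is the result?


Input: "kbdlc", rotate left by 4
First 4 characters: "kbdl"
Remaining characters: "c"
Concatenate remaining + first: "c" + "kbdl" = "ckbdl"

ckbdl


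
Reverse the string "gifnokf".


Input: gifnokf
Reading characters right to left:
  Position 6: 'f'
  Position 5: 'k'
  Position 4: 'o'
  Position 3: 'n'
  Position 2: 'f'
  Position 1: 'i'
  Position 0: 'g'
Reversed: fkonfig

fkonfig


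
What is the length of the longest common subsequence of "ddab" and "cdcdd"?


LCS of "ddab" and "cdcdd"
DP table:
           c    d    c    d    d
      0    0    0    0    0    0
  d   0    0    1    1    1    1
  d   0    0    1    1    2    2
  a   0    0    1    1    2    2
  b   0    0    1    1    2    2
LCS length = dp[4][5] = 2

2


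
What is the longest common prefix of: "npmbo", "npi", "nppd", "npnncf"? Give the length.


Words: npmbo, npi, nppd, npnncf
  Position 0: all 'n' => match
  Position 1: all 'p' => match
  Position 2: ('m', 'i', 'p', 'n') => mismatch, stop
LCP = "np" (length 2)

2


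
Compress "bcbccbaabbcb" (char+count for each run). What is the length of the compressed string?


Input: bcbccbaabbcb
Runs:
  'b' x 1 => "b1"
  'c' x 1 => "c1"
  'b' x 1 => "b1"
  'c' x 2 => "c2"
  'b' x 1 => "b1"
  'a' x 2 => "a2"
  'b' x 2 => "b2"
  'c' x 1 => "c1"
  'b' x 1 => "b1"
Compressed: "b1c1b1c2b1a2b2c1b1"
Compressed length: 18

18


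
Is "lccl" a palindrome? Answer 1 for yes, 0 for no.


Input: lccl
Reversed: lccl
  Compare pos 0 ('l') with pos 3 ('l'): match
  Compare pos 1 ('c') with pos 2 ('c'): match
Result: palindrome

1


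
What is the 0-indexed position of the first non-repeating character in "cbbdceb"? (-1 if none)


Input: cbbdceb
Character frequencies:
  'b': 3
  'c': 2
  'd': 1
  'e': 1
Scanning left to right for freq == 1:
  Position 0 ('c'): freq=2, skip
  Position 1 ('b'): freq=3, skip
  Position 2 ('b'): freq=3, skip
  Position 3 ('d'): unique! => answer = 3

3


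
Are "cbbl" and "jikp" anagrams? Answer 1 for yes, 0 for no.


Strings: "cbbl", "jikp"
Sorted first:  bbcl
Sorted second: ijkp
Differ at position 0: 'b' vs 'i' => not anagrams

0


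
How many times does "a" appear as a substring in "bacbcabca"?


Searching for "a" in "bacbcabca"
Scanning each position:
  Position 0: "b" => no
  Position 1: "a" => MATCH
  Position 2: "c" => no
  Position 3: "b" => no
  Position 4: "c" => no
  Position 5: "a" => MATCH
  Position 6: "b" => no
  Position 7: "c" => no
  Position 8: "a" => MATCH
Total occurrences: 3

3


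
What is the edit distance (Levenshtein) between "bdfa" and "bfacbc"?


Computing edit distance: "bdfa" -> "bfacbc"
DP table:
           b    f    a    c    b    c
      0    1    2    3    4    5    6
  b   1    0    1    2    3    4    5
  d   2    1    1    2    3    4    5
  f   3    2    1    2    3    4    5
  a   4    3    2    1    2    3    4
Edit distance = dp[4][6] = 4

4


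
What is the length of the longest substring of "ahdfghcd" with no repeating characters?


Input: "ahdfghcd"
Sliding window (track last position of each char):
  Position 0 ('a'): window [0,0] length 1 -- new best
  Position 1 ('h'): window [0,1] length 2 -- new best
  Position 2 ('d'): window [0,2] length 3 -- new best
  Position 3 ('f'): window [0,3] length 4 -- new best
  Position 4 ('g'): window [0,4] length 5 -- new best
  Position 5 ('h'): repeat (last at 1), move window start to 2
  Position 5 ('h'): window [2,5] length 4
  Position 6 ('c'): window [2,6] length 5
  Position 7 ('d'): repeat (last at 2), move window start to 3
  Position 7 ('d'): window [3,7] length 5
Longest substring with no repeats: "ahdfg" with length 5

5


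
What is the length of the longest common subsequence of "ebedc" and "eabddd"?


LCS of "ebedc" and "eabddd"
DP table:
           e    a    b    d    d    d
      0    0    0    0    0    0    0
  e   0    1    1    1    1    1    1
  b   0    1    1    2    2    2    2
  e   0    1    1    2    2    2    2
  d   0    1    1    2    3    3    3
  c   0    1    1    2    3    3    3
LCS length = dp[5][6] = 3

3


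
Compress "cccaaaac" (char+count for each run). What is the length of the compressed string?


Input: cccaaaac
Runs:
  'c' x 3 => "c3"
  'a' x 4 => "a4"
  'c' x 1 => "c1"
Compressed: "c3a4c1"
Compressed length: 6

6


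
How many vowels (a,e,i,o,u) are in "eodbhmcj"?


Input: eodbhmcj
Checking each character:
  'e' at position 0: vowel (running total: 1)
  'o' at position 1: vowel (running total: 2)
  'd' at position 2: consonant
  'b' at position 3: consonant
  'h' at position 4: consonant
  'm' at position 5: consonant
  'c' at position 6: consonant
  'j' at position 7: consonant
Total vowels: 2

2


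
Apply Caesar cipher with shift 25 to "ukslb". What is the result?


Caesar cipher: shift "ukslb" by 25
  'u' (pos 20) + 25 = pos 19 = 't'
  'k' (pos 10) + 25 = pos 9 = 'j'
  's' (pos 18) + 25 = pos 17 = 'r'
  'l' (pos 11) + 25 = pos 10 = 'k'
  'b' (pos 1) + 25 = pos 0 = 'a'
Result: tjrka

tjrka


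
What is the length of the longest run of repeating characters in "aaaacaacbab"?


Input: "aaaacaacbab"
Scanning for longest run:
  Position 1 ('a'): continues run of 'a', length=2
  Position 2 ('a'): continues run of 'a', length=3
  Position 3 ('a'): continues run of 'a', length=4
  Position 4 ('c'): new char, reset run to 1
  Position 5 ('a'): new char, reset run to 1
  Position 6 ('a'): continues run of 'a', length=2
  Position 7 ('c'): new char, reset run to 1
  Position 8 ('b'): new char, reset run to 1
  Position 9 ('a'): new char, reset run to 1
  Position 10 ('b'): new char, reset run to 1
Longest run: 'a' with length 4

4


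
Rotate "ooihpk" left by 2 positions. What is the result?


Input: "ooihpk", rotate left by 2
First 2 characters: "oo"
Remaining characters: "ihpk"
Concatenate remaining + first: "ihpk" + "oo" = "ihpkoo"

ihpkoo


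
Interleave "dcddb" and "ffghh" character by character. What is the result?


Interleaving "dcddb" and "ffghh":
  Position 0: 'd' from first, 'f' from second => "df"
  Position 1: 'c' from first, 'f' from second => "cf"
  Position 2: 'd' from first, 'g' from second => "dg"
  Position 3: 'd' from first, 'h' from second => "dh"
  Position 4: 'b' from first, 'h' from second => "bh"
Result: dfcfdgdhbh

dfcfdgdhbh


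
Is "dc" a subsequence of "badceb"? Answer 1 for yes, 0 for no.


Check if "dc" is a subsequence of "badceb"
Greedy scan:
  Position 0 ('b'): no match needed
  Position 1 ('a'): no match needed
  Position 2 ('d'): matches sub[0] = 'd'
  Position 3 ('c'): matches sub[1] = 'c'
  Position 4 ('e'): no match needed
  Position 5 ('b'): no match needed
All 2 characters matched => is a subsequence

1
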